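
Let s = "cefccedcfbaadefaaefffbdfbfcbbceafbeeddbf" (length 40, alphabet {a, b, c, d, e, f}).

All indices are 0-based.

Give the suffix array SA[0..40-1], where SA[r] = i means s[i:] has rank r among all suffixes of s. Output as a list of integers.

rank→(start, suffix):
  0 → (10, 'aadefaaefffbdfbfcbbceafbeeddbf')
  1 → (15, 'aaefffbdfbfcbbceafbeeddbf')
  2 → (11, 'adefaaefffbdfbfcbbceafbeeddbf')
  3 → (16, 'aefffbdfbfcbbceafbeeddbf')
  4 → (31, 'afbeeddbf')
  5 → (9, 'baadefaaefffbdfbfcbbceafbeeddbf')
  6 → (27, 'bbceafbeeddbf')
  7 → (28, 'bceafbeeddbf')
  8 → (21, 'bdfbfcbbceafbeeddbf')
  9 → (33, 'beeddbf')
  10 → (38, 'bf')
  11 → (24, 'bfcbbceafbeeddbf')
  12 → (26, 'cbbceafbeeddbf')
  13 → (3, 'ccedcfbaadefaaefffbdfbfcbbceafbeeddbf')
  14 → (29, 'ceafbeeddbf')
  15 → (4, 'cedcfbaadefaaefffbdfbfcbbceafbeeddbf')
  16 → (0, 'cefccedcfbaadefaaefffbdfbfcbbceafbeeddbf')
  17 → (7, 'cfbaadefaaefffbdfbfcbbceafbeeddbf')
  18 → (37, 'dbf')
  19 → (6, 'dcfbaadefaaefffbdfbfcbbceafbeeddbf')
  20 → (36, 'ddbf')
  21 → (12, 'defaaefffbdfbfcbbceafbeeddbf')
  22 → (22, 'dfbfcbbceafbeeddbf')
  23 → (30, 'eafbeeddbf')
  24 → (5, 'edcfbaadefaaefffbdfbfcbbceafbeeddbf')
  25 → (35, 'eddbf')
  26 → (34, 'eeddbf')
  27 → (13, 'efaaefffbdfbfcbbceafbeeddbf')
  28 → (1, 'efccedcfbaadefaaefffbdfbfcbbceafbeeddbf')
  29 → (17, 'efffbdfbfcbbceafbeeddbf')
  30 → (39, 'f')
  31 → (14, 'faaefffbdfbfcbbceafbeeddbf')
  32 → (8, 'fbaadefaaefffbdfbfcbbceafbeeddbf')
  33 → (20, 'fbdfbfcbbceafbeeddbf')
  34 → (32, 'fbeeddbf')
  35 → (23, 'fbfcbbceafbeeddbf')
  36 → (25, 'fcbbceafbeeddbf')
  37 → (2, 'fccedcfbaadefaaefffbdfbfcbbceafbeeddbf')
  38 → (19, 'ffbdfbfcbbceafbeeddbf')
  39 → (18, 'fffbdfbfcbbceafbeeddbf')

[10, 15, 11, 16, 31, 9, 27, 28, 21, 33, 38, 24, 26, 3, 29, 4, 0, 7, 37, 6, 36, 12, 22, 30, 5, 35, 34, 13, 1, 17, 39, 14, 8, 20, 32, 23, 25, 2, 19, 18]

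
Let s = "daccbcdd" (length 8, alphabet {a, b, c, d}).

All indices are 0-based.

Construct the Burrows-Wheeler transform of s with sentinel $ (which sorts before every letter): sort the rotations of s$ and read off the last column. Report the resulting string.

ddccabd$c

rank  rotation   last
    0  $daccbcdd  d
    1  accbcdd$d  d
    2  bcdd$dacc  c
    3  cbcdd$dac  c
    4  ccbcdd$da  a
    5  cdd$daccb  b
    6  d$daccbcd  d
    7  daccbcdd$  $
    8  dd$daccbc  c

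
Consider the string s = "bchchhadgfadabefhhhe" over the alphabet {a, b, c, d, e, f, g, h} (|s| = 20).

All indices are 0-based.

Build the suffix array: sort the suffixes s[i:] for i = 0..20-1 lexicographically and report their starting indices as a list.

[12, 10, 6, 0, 13, 1, 3, 11, 7, 19, 14, 9, 15, 8, 5, 2, 18, 4, 17, 16]

rank | idx | suffix
   0 |  12 | abefhhhe
   1 |  10 | adabefhhhe
   2 |   6 | adgfadabefhhhe
   3 |   0 | bchchhadgfadabefhhhe
   4 |  13 | befhhhe
   5 |   1 | chchhadgfadabefhhhe
   6 |   3 | chhadgfadabefhhhe
   7 |  11 | dabefhhhe
   8 |   7 | dgfadabefhhhe
   9 |  19 | e
  10 |  14 | efhhhe
  11 |   9 | fadabefhhhe
  12 |  15 | fhhhe
  13 |   8 | gfadabefhhhe
  14 |   5 | hadgfadabefhhhe
  15 |   2 | hchhadgfadabefhhhe
  16 |  18 | he
  17 |   4 | hhadgfadabefhhhe
  18 |  17 | hhe
  19 |  16 | hhhe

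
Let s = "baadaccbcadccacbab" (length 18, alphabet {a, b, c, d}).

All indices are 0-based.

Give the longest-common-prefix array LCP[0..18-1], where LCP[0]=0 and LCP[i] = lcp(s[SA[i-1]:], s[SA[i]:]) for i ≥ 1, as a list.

[0, 1, 1, 2, 1, 2, 0, 1, 2, 1, 0, 2, 1, 2, 1, 2, 0, 1]

rank→(start, suffix):
  0 → (1, 'aadaccbcadccacbab')
  1 → (16, 'ab')
  2 → (13, 'acbab')
  3 → (4, 'accbcadccacbab')
  4 → (2, 'adaccbcadccacbab')
  5 → (9, 'adccacbab')
  6 → (17, 'b')
  7 → (0, 'baadaccbcadccacbab')
  8 → (15, 'bab')
  9 → (7, 'bcadccacbab')
  10 → (12, 'cacbab')
  11 → (8, 'cadccacbab')
  12 → (14, 'cbab')
  13 → (6, 'cbcadccacbab')
  14 → (11, 'ccacbab')
  15 → (5, 'ccbcadccacbab')
  16 → (3, 'daccbcadccacbab')
  17 → (10, 'dccacbab')

SA = [1, 16, 13, 4, 2, 9, 17, 0, 15, 7, 12, 8, 14, 6, 11, 5, 3, 10]
i: (SA[i-1],SA[i]) lcp shared
  1: (1,16) 1 'a'
  2: (16,13) 1 'a'
  3: (13,4) 2 'ac'
  4: (4,2) 1 'a'
  5: (2,9) 2 'ad'
  6: (9,17) 0 ''
  7: (17,0) 1 'b'
  8: (0,15) 2 'ba'
  9: (15,7) 1 'b'
  10: (7,12) 0 ''
  11: (12,8) 2 'ca'
  12: (8,14) 1 'c'
  13: (14,6) 2 'cb'
  14: (6,11) 1 'c'
  15: (11,5) 2 'cc'
  16: (5,3) 0 ''
  17: (3,10) 1 'd'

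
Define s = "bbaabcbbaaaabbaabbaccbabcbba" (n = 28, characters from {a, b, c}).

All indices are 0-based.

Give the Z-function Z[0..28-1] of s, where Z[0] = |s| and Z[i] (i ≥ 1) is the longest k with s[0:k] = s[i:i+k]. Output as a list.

[28, 1, 0, 0, 1, 0, 4, 1, 0, 0, 0, 0, 5, 1, 0, 0, 3, 1, 0, 0, 0, 1, 0, 1, 0, 3, 1, 0]

Z[0]=28
i=1: i≥r, start 0; Z[1]=1 extend→box=[1,2)
i=2: i≥r, start 0; Z[2]=0
i=3: i≥r, start 0; Z[3]=0
i=4: i≥r, start 0; Z[4]=1 extend→box=[4,5)
i=5: i≥r, start 0; Z[5]=0
i=6: i≥r, start 0; Z[6]=4 extend→box=[6,10)
i=7: min(r-i=3, Z[1]=1)=1; Z[7]=1
i=8: min(r-i=2, Z[2]=0)=0; Z[8]=0
i=9: min(r-i=1, Z[3]=0)=0; Z[9]=0
i=10: i≥r, start 0; Z[10]=0
i=11: i≥r, start 0; Z[11]=0
i=12: i≥r, start 0; Z[12]=5 extend→box=[12,17)
i=13: min(r-i=4, Z[1]=1)=1; Z[13]=1
i=14: min(r-i=3, Z[2]=0)=0; Z[14]=0
i=15: min(r-i=2, Z[3]=0)=0; Z[15]=0
i=16: min(r-i=1, Z[4]=1)=1; Z[16]=3 extend→box=[16,19)
i=17: min(r-i=2, Z[1]=1)=1; Z[17]=1
i=18: min(r-i=1, Z[2]=0)=0; Z[18]=0
i=19: i≥r, start 0; Z[19]=0
i=20: i≥r, start 0; Z[20]=0
i=21: i≥r, start 0; Z[21]=1 extend→box=[21,22)
i=22: i≥r, start 0; Z[22]=0
i=23: i≥r, start 0; Z[23]=1 extend→box=[23,24)
i=24: i≥r, start 0; Z[24]=0
i=25: i≥r, start 0; Z[25]=3 extend→box=[25,28)
i=26: min(r-i=2, Z[1]=1)=1; Z[26]=1
i=27: min(r-i=1, Z[2]=0)=0; Z[27]=0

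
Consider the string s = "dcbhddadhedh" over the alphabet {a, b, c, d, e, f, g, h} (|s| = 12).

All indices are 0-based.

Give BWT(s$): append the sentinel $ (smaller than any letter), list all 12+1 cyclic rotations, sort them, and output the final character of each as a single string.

rank  rotation       last
    0  $dcbhddadhedh  h
    1  adhedh$dcbhdd  d
    2  bhddadhedh$dc  c
    3  cbhddadhedh$d  d
    4  dadhedh$dcbhd  d
    5  dcbhddadhedh$  $
    6  ddadhedh$dcbh  h
    7  dh$dcbhddadhe  e
    8  dhedh$dcbhdda  a
    9  edh$dcbhddadh  h
   10  h$dcbhddadhed  d
   11  hddadhedh$dcb  b
   12  hedh$dcbhddad  d

hdcdd$heahdbd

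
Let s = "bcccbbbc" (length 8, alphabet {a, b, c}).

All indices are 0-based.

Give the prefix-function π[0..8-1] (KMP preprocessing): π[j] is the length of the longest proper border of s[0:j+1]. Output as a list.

[0, 0, 0, 0, 1, 1, 1, 2]

π[0] = 0
j=1 s[j]='c': π[1]=0 (border '')
j=2 s[j]='c': π[2]=0 (border '')
j=3 s[j]='c': π[3]=0 (border '')
j=4 s[j]='b': π[4]=1 (border 'b')
j=5 s[j]='b': k: 1→0; π[5]=1 (border 'b')
j=6 s[j]='b': k: 1→0; π[6]=1 (border 'b')
j=7 s[j]='c': π[7]=2 (border 'bc')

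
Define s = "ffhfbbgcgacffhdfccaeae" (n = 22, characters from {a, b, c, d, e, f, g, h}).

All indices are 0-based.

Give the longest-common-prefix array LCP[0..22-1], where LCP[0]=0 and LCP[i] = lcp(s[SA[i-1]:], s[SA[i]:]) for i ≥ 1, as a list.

[0, 1, 2, 0, 1, 0, 1, 1, 1, 0, 0, 1, 0, 1, 1, 3, 1, 2, 0, 1, 0, 1]

rank→(start, suffix):
  0 → (9, 'acffhdfccaeae')
  1 → (20, 'ae')
  2 → (18, 'aeae')
  3 → (4, 'bbgcgacffhdfccaeae')
  4 → (5, 'bgcgacffhdfccaeae')
  5 → (17, 'caeae')
  6 → (16, 'ccaeae')
  7 → (10, 'cffhdfccaeae')
  8 → (7, 'cgacffhdfccaeae')
  9 → (14, 'dfccaeae')
  10 → (21, 'e')
  11 → (19, 'eae')
  12 → (3, 'fbbgcgacffhdfccaeae')
  13 → (15, 'fccaeae')
  14 → (11, 'ffhdfccaeae')
  15 → (0, 'ffhfbbgcgacffhdfccaeae')
  16 → (12, 'fhdfccaeae')
  17 → (1, 'fhfbbgcgacffhdfccaeae')
  18 → (8, 'gacffhdfccaeae')
  19 → (6, 'gcgacffhdfccaeae')
  20 → (13, 'hdfccaeae')
  21 → (2, 'hfbbgcgacffhdfccaeae')

SA = [9, 20, 18, 4, 5, 17, 16, 10, 7, 14, 21, 19, 3, 15, 11, 0, 12, 1, 8, 6, 13, 2]
rank  pair      lcp
   1  s[9:],s[20:]  1  'a'
   2  s[20:],s[18:]  2  'ae'
   3  s[18:],s[4:]  0  ''
   4  s[4:],s[5:]  1  'b'
   5  s[5:],s[17:]  0  ''
   6  s[17:],s[16:]  1  'c'
   7  s[16:],s[10:]  1  'c'
   8  s[10:],s[7:]  1  'c'
   9  s[7:],s[14:]  0  ''
  10  s[14:],s[21:]  0  ''
  11  s[21:],s[19:]  1  'e'
  12  s[19:],s[3:]  0  ''
  13  s[3:],s[15:]  1  'f'
  14  s[15:],s[11:]  1  'f'
  15  s[11:],s[0:]  3  'ffh'
  16  s[0:],s[12:]  1  'f'
  17  s[12:],s[1:]  2  'fh'
  18  s[1:],s[8:]  0  ''
  19  s[8:],s[6:]  1  'g'
  20  s[6:],s[13:]  0  ''
  21  s[13:],s[2:]  1  'h'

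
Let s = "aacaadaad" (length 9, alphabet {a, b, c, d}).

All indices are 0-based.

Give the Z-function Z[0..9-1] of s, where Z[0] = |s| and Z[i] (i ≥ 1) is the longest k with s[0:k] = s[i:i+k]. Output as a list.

[9, 1, 0, 2, 1, 0, 2, 1, 0]

Z[0]=9
i=1: fresh scan; Z[1]=1 scan→box=[1,2)
i=2: fresh scan; Z[2]=0
i=3: fresh scan; Z[3]=2 scan→box=[3,5)
i=4: min(r-i=1, Z[1]=1)=1; Z[4]=1
i=5: fresh scan; Z[5]=0
i=6: fresh scan; Z[6]=2 scan→box=[6,8)
i=7: min(r-i=1, Z[1]=1)=1; Z[7]=1
i=8: fresh scan; Z[8]=0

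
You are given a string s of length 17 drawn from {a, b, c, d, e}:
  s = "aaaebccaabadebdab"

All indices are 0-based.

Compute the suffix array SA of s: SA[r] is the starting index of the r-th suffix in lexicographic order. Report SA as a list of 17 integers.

rank→(start, suffix):
  0 → (0, 'aaaebccaabadebdab')
  1 → (7, 'aabadebdab')
  2 → (1, 'aaebccaabadebdab')
  3 → (15, 'ab')
  4 → (8, 'abadebdab')
  5 → (10, 'adebdab')
  6 → (2, 'aebccaabadebdab')
  7 → (16, 'b')
  8 → (9, 'badebdab')
  9 → (4, 'bccaabadebdab')
  10 → (13, 'bdab')
  11 → (6, 'caabadebdab')
  12 → (5, 'ccaabadebdab')
  13 → (14, 'dab')
  14 → (11, 'debdab')
  15 → (3, 'ebccaabadebdab')
  16 → (12, 'ebdab')

[0, 7, 1, 15, 8, 10, 2, 16, 9, 4, 13, 6, 5, 14, 11, 3, 12]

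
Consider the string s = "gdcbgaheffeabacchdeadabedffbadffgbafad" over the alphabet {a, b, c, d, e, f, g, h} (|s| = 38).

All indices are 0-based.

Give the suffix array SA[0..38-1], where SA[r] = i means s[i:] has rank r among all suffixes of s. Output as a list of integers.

sorted suffixes:
  #0 SA[0]=11  'abacchdeadabedffbadffgbafad'
  #1 SA[1]=21  'abedffbadffgbafad'
  #2 SA[2]=13  'acchdeadabedffbadffgbafad'
  #3 SA[3]=36  'ad'
  #4 SA[4]=19  'adabedffbadffgbafad'
  #5 SA[5]=28  'adffgbafad'
  #6 SA[6]=34  'afad'
  #7 SA[7]=5  'aheffeabacchdeadabedffbadffgbafad'
  #8 SA[8]=12  'bacchdeadabedffbadffgbafad'
  #9 SA[9]=27  'badffgbafad'
  #10 SA[10]=33  'bafad'
  #11 SA[11]=22  'bedffbadffgbafad'
  #12 SA[12]=3  'bgaheffeabacchdeadabedffbadffgbafad'
  #13 SA[13]=2  'cbgaheffeabacchdeadabedffbadffgbafad'
  #14 SA[14]=14  'cchdeadabedffbadffgbafad'
  #15 SA[15]=15  'chdeadabedffbadffgbafad'
  #16 SA[16]=37  'd'
  #17 SA[17]=20  'dabedffbadffgbafad'
  #18 SA[18]=1  'dcbgaheffeabacchdeadabedffbadffgbafad'
  #19 SA[19]=17  'deadabedffbadffgbafad'
  #20 SA[20]=24  'dffbadffgbafad'
  #21 SA[21]=29  'dffgbafad'
  #22 SA[22]=10  'eabacchdeadabedffbadffgbafad'
  #23 SA[23]=18  'eadabedffbadffgbafad'
  #24 SA[24]=23  'edffbadffgbafad'
  #25 SA[25]=7  'effeabacchdeadabedffbadffgbafad'
  #26 SA[26]=35  'fad'
  #27 SA[27]=26  'fbadffgbafad'
  #28 SA[28]=9  'feabacchdeadabedffbadffgbafad'
  #29 SA[29]=25  'ffbadffgbafad'
  #30 SA[30]=8  'ffeabacchdeadabedffbadffgbafad'
  #31 SA[31]=30  'ffgbafad'
  #32 SA[32]=31  'fgbafad'
  #33 SA[33]=4  'gaheffeabacchdeadabedffbadffgbafad'
  #34 SA[34]=32  'gbafad'
  #35 SA[35]=0  'gdcbgaheffeabacchdeadabedffbadffgbafad'
  #36 SA[36]=16  'hdeadabedffbadffgbafad'
  #37 SA[37]=6  'heffeabacchdeadabedffbadffgbafad'

[11, 21, 13, 36, 19, 28, 34, 5, 12, 27, 33, 22, 3, 2, 14, 15, 37, 20, 1, 17, 24, 29, 10, 18, 23, 7, 35, 26, 9, 25, 8, 30, 31, 4, 32, 0, 16, 6]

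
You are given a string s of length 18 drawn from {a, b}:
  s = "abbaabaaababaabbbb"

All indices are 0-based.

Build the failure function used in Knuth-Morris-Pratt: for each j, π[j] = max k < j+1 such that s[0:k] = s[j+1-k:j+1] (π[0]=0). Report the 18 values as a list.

π[0] = 0
j=1 s[j]='b': π[1]=0 (border '')
j=2 s[j]='b': π[2]=0 (border '')
j=3 s[j]='a': π[3]=1 (border 'a')
j=4 s[j]='a': k: 1→0; π[4]=1 (border 'a')
j=5 s[j]='b': π[5]=2 (border 'ab')
j=6 s[j]='a': k: 2→0; π[6]=1 (border 'a')
j=7 s[j]='a': k: 1→0; π[7]=1 (border 'a')
j=8 s[j]='a': k: 1→0; π[8]=1 (border 'a')
j=9 s[j]='b': π[9]=2 (border 'ab')
j=10 s[j]='a': k: 2→0; π[10]=1 (border 'a')
j=11 s[j]='b': π[11]=2 (border 'ab')
j=12 s[j]='a': k: 2→0; π[12]=1 (border 'a')
j=13 s[j]='a': k: 1→0; π[13]=1 (border 'a')
j=14 s[j]='b': π[14]=2 (border 'ab')
j=15 s[j]='b': π[15]=3 (border 'abb')
j=16 s[j]='b': k: 3→0; π[16]=0 (border '')
j=17 s[j]='b': π[17]=0 (border '')

[0, 0, 0, 1, 1, 2, 1, 1, 1, 2, 1, 2, 1, 1, 2, 3, 0, 0]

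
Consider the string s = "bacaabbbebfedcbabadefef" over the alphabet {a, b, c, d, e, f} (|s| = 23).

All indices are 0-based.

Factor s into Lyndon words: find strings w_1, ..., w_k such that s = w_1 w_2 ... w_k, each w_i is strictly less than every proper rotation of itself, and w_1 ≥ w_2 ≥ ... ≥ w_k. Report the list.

emit factor 1: 'b' (i=0, period=1)
emit factor 2: 'ac' (i=1, period=2)
emit factor 3: 'aabbbebfedcbabadefef' (i=3, period=20)

["b", "ac", "aabbbebfedcbabadefef"]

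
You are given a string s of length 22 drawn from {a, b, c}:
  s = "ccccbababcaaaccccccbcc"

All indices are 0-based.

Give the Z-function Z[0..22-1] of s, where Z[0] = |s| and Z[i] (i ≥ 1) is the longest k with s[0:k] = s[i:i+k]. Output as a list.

Z[0]=22
i=1: i≥r, start 0; Z[1]=3 scan→box=[1,4)
i=2: min(r-i=2, Z[1]=3)=2; Z[2]=2
i=3: min(r-i=1, Z[2]=2)=1; Z[3]=1
i=4: i≥r, start 0; Z[4]=0
i=5: i≥r, start 0; Z[5]=0
i=6: i≥r, start 0; Z[6]=0
i=7: i≥r, start 0; Z[7]=0
i=8: i≥r, start 0; Z[8]=0
i=9: i≥r, start 0; Z[9]=1 scan→box=[9,10)
i=10: i≥r, start 0; Z[10]=0
i=11: i≥r, start 0; Z[11]=0
i=12: i≥r, start 0; Z[12]=0
i=13: i≥r, start 0; Z[13]=4 scan→box=[13,17)
i=14: min(r-i=3, Z[1]=3)=3; Z[14]=4 scan→box=[14,18)
i=15: min(r-i=3, Z[1]=3)=3; Z[15]=5 scan→box=[15,20)
i=16: min(r-i=4, Z[1]=3)=3; Z[16]=3
i=17: min(r-i=3, Z[2]=2)=2; Z[17]=2
i=18: min(r-i=2, Z[3]=1)=1; Z[18]=1
i=19: min(r-i=1, Z[4]=0)=0; Z[19]=0
i=20: i≥r, start 0; Z[20]=2 scan→box=[20,22)
i=21: min(r-i=1, Z[1]=3)=1; Z[21]=1

[22, 3, 2, 1, 0, 0, 0, 0, 0, 1, 0, 0, 0, 4, 4, 5, 3, 2, 1, 0, 2, 1]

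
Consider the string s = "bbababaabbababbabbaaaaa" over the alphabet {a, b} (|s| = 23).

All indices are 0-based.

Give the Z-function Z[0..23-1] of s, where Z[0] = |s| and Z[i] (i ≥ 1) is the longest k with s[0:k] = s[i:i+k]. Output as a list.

Z[0]=23
i=1: i≥r, start 0; Z[1]=1 extend→box=[1,2)
i=2: i≥r, start 0; Z[2]=0
i=3: i≥r, start 0; Z[3]=1 extend→box=[3,4)
i=4: i≥r, start 0; Z[4]=0
i=5: i≥r, start 0; Z[5]=1 extend→box=[5,6)
i=6: i≥r, start 0; Z[6]=0
i=7: i≥r, start 0; Z[7]=0
i=8: i≥r, start 0; Z[8]=6 extend→box=[8,14)
i=9: min(r-i=5, Z[1]=1)=1; Z[9]=1
i=10: min(r-i=4, Z[2]=0)=0; Z[10]=0
i=11: min(r-i=3, Z[3]=1)=1; Z[11]=1
i=12: min(r-i=2, Z[4]=0)=0; Z[12]=0
i=13: min(r-i=1, Z[5]=1)=1; Z[13]=4 extend→box=[13,17)
i=14: min(r-i=3, Z[1]=1)=1; Z[14]=1
i=15: min(r-i=2, Z[2]=0)=0; Z[15]=0
i=16: min(r-i=1, Z[3]=1)=1; Z[16]=3 extend→box=[16,19)
i=17: min(r-i=2, Z[1]=1)=1; Z[17]=1
i=18: min(r-i=1, Z[2]=0)=0; Z[18]=0
i=19: i≥r, start 0; Z[19]=0
i=20: i≥r, start 0; Z[20]=0
i=21: i≥r, start 0; Z[21]=0
i=22: i≥r, start 0; Z[22]=0

[23, 1, 0, 1, 0, 1, 0, 0, 6, 1, 0, 1, 0, 4, 1, 0, 3, 1, 0, 0, 0, 0, 0]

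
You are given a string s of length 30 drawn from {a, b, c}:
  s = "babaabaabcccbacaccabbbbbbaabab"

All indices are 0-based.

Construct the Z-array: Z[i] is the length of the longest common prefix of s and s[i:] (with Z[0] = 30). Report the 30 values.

[30, 0, 2, 0, 0, 2, 0, 0, 1, 0, 0, 0, 2, 0, 0, 0, 0, 0, 0, 1, 1, 1, 1, 1, 2, 0, 0, 3, 0, 1]

Z[0]=30
i=1: fresh scan; Z[1]=0
i=2: fresh scan; Z[2]=2 extend→box=[2,4)
i=3: min(r-i=1, Z[1]=0)=0; Z[3]=0
i=4: fresh scan; Z[4]=0
i=5: fresh scan; Z[5]=2 extend→box=[5,7)
i=6: min(r-i=1, Z[1]=0)=0; Z[6]=0
i=7: fresh scan; Z[7]=0
i=8: fresh scan; Z[8]=1 extend→box=[8,9)
i=9: fresh scan; Z[9]=0
i=10: fresh scan; Z[10]=0
i=11: fresh scan; Z[11]=0
i=12: fresh scan; Z[12]=2 extend→box=[12,14)
i=13: min(r-i=1, Z[1]=0)=0; Z[13]=0
i=14: fresh scan; Z[14]=0
i=15: fresh scan; Z[15]=0
i=16: fresh scan; Z[16]=0
i=17: fresh scan; Z[17]=0
i=18: fresh scan; Z[18]=0
i=19: fresh scan; Z[19]=1 extend→box=[19,20)
i=20: fresh scan; Z[20]=1 extend→box=[20,21)
i=21: fresh scan; Z[21]=1 extend→box=[21,22)
i=22: fresh scan; Z[22]=1 extend→box=[22,23)
i=23: fresh scan; Z[23]=1 extend→box=[23,24)
i=24: fresh scan; Z[24]=2 extend→box=[24,26)
i=25: min(r-i=1, Z[1]=0)=0; Z[25]=0
i=26: fresh scan; Z[26]=0
i=27: fresh scan; Z[27]=3 extend→box=[27,30)
i=28: min(r-i=2, Z[1]=0)=0; Z[28]=0
i=29: min(r-i=1, Z[2]=2)=1; Z[29]=1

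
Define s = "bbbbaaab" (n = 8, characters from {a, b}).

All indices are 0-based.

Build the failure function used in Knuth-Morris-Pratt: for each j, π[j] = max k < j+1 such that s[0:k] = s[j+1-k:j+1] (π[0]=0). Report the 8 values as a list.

[0, 1, 2, 3, 0, 0, 0, 1]

π[0] = 0
j=1 s[j]='b': π[1]=1 (border 'b')
j=2 s[j]='b': π[2]=2 (border 'bb')
j=3 s[j]='b': π[3]=3 (border 'bbb')
j=4 s[j]='a': k: 3→2→1→0; π[4]=0 (border '')
j=5 s[j]='a': π[5]=0 (border '')
j=6 s[j]='a': π[6]=0 (border '')
j=7 s[j]='b': π[7]=1 (border 'b')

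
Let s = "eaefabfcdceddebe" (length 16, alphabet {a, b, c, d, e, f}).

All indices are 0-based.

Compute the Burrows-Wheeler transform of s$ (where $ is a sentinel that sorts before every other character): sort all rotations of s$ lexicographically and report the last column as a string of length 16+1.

efeeafdcedb$dcaeb

rank  rotation           last
    0  $eaefabfcdceddebe  e
    1  abfcdceddebe$eaef  f
    2  aefabfcdceddebe$e  e
    3  be$eaefabfcdcedde  e
    4  bfcdceddebe$eaefa  a
    5  cdceddebe$eaefabf  f
    6  ceddebe$eaefabfcd  d
    7  dceddebe$eaefabfc  c
    8  ddebe$eaefabfcdce  e
    9  debe$eaefabfcdced  d
   10  e$eaefabfcdceddeb  b
   11  eaefabfcdceddebe$  $
   12  ebe$eaefabfcdcedd  d
   13  eddebe$eaefabfcdc  c
   14  efabfcdceddebe$ea  a
   15  fabfcdceddebe$eae  e
   16  fcdceddebe$eaefab  b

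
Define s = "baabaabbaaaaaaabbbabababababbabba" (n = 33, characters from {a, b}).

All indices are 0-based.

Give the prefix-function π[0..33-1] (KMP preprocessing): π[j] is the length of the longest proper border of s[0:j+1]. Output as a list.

π[0] = 0
j=1 s[j]='a': π[1]=0 (border '')
j=2 s[j]='a': π[2]=0 (border '')
j=3 s[j]='b': π[3]=1 (border 'b')
j=4 s[j]='a': π[4]=2 (border 'ba')
j=5 s[j]='a': π[5]=3 (border 'baa')
j=6 s[j]='b': π[6]=4 (border 'baab')
j=7 s[j]='b': k: 4→1→0; π[7]=1 (border 'b')
j=8 s[j]='a': π[8]=2 (border 'ba')
j=9 s[j]='a': π[9]=3 (border 'baa')
j=10 s[j]='a': k: 3→0; π[10]=0 (border '')
j=11 s[j]='a': π[11]=0 (border '')
j=12 s[j]='a': π[12]=0 (border '')
j=13 s[j]='a': π[13]=0 (border '')
j=14 s[j]='a': π[14]=0 (border '')
j=15 s[j]='b': π[15]=1 (border 'b')
j=16 s[j]='b': k: 1→0; π[16]=1 (border 'b')
j=17 s[j]='b': k: 1→0; π[17]=1 (border 'b')
j=18 s[j]='a': π[18]=2 (border 'ba')
j=19 s[j]='b': k: 2→0; π[19]=1 (border 'b')
j=20 s[j]='a': π[20]=2 (border 'ba')
j=21 s[j]='b': k: 2→0; π[21]=1 (border 'b')
j=22 s[j]='a': π[22]=2 (border 'ba')
j=23 s[j]='b': k: 2→0; π[23]=1 (border 'b')
j=24 s[j]='a': π[24]=2 (border 'ba')
j=25 s[j]='b': k: 2→0; π[25]=1 (border 'b')
j=26 s[j]='a': π[26]=2 (border 'ba')
j=27 s[j]='b': k: 2→0; π[27]=1 (border 'b')
j=28 s[j]='b': k: 1→0; π[28]=1 (border 'b')
j=29 s[j]='a': π[29]=2 (border 'ba')
j=30 s[j]='b': k: 2→0; π[30]=1 (border 'b')
j=31 s[j]='b': k: 1→0; π[31]=1 (border 'b')
j=32 s[j]='a': π[32]=2 (border 'ba')

[0, 0, 0, 1, 2, 3, 4, 1, 2, 3, 0, 0, 0, 0, 0, 1, 1, 1, 2, 1, 2, 1, 2, 1, 2, 1, 2, 1, 1, 2, 1, 1, 2]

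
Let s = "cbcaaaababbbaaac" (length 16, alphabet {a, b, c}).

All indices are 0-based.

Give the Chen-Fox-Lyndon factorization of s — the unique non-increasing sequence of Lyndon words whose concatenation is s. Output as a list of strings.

["c", "bc", "aaaababbbaaac"]

emit factor 1: 'c' (i=0, period=1)
emit factor 2: 'bc' (i=1, period=2)
emit factor 3: 'aaaababbbaaac' (i=3, period=13)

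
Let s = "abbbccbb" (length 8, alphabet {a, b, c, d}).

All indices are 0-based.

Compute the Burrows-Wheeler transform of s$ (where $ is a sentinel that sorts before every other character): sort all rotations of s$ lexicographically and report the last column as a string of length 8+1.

rank  rotation   last
    0  $abbbccbb  b
    1  abbbccbb$  $
    2  b$abbbccb  b
    3  bb$abbbcc  c
    4  bbbccbb$a  a
    5  bbccbb$ab  b
    6  bccbb$abb  b
    7  cbb$abbbc  c
    8  ccbb$abbb  b

b$bcabbcb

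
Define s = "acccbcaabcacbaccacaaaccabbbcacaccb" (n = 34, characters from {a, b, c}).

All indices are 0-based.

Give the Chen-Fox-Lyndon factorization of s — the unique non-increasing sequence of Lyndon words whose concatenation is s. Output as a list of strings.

["acccbc", "aabcacbaccac", "aaaccabbbcacaccb"]

emit factor 1: 'acccbc' (i=0, period=6)
emit factor 2: 'aabcacbaccac' (i=6, period=12)
emit factor 3: 'aaaccabbbcacaccb' (i=18, period=16)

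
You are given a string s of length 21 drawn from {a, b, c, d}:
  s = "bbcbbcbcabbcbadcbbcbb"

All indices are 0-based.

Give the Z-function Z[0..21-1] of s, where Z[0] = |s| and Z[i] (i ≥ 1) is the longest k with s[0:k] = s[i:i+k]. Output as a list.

[21, 1, 0, 4, 1, 0, 1, 0, 0, 4, 1, 0, 1, 0, 0, 0, 5, 1, 0, 2, 1]

Z[0]=21
i=1: i≥r, start 0; Z[1]=1 grow→box=[1,2)
i=2: i≥r, start 0; Z[2]=0
i=3: i≥r, start 0; Z[3]=4 grow→box=[3,7)
i=4: min(r-i=3, Z[1]=1)=1; Z[4]=1
i=5: min(r-i=2, Z[2]=0)=0; Z[5]=0
i=6: min(r-i=1, Z[3]=4)=1; Z[6]=1
i=7: i≥r, start 0; Z[7]=0
i=8: i≥r, start 0; Z[8]=0
i=9: i≥r, start 0; Z[9]=4 grow→box=[9,13)
i=10: min(r-i=3, Z[1]=1)=1; Z[10]=1
i=11: min(r-i=2, Z[2]=0)=0; Z[11]=0
i=12: min(r-i=1, Z[3]=4)=1; Z[12]=1
i=13: i≥r, start 0; Z[13]=0
i=14: i≥r, start 0; Z[14]=0
i=15: i≥r, start 0; Z[15]=0
i=16: i≥r, start 0; Z[16]=5 grow→box=[16,21)
i=17: min(r-i=4, Z[1]=1)=1; Z[17]=1
i=18: min(r-i=3, Z[2]=0)=0; Z[18]=0
i=19: min(r-i=2, Z[3]=4)=2; Z[19]=2
i=20: min(r-i=1, Z[4]=1)=1; Z[20]=1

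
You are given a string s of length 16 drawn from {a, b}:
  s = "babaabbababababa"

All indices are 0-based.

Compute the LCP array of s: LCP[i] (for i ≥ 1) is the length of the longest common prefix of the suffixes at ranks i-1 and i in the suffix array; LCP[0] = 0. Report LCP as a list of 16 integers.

[0, 1, 1, 3, 3, 5, 7, 2, 0, 2, 2, 4, 4, 6, 8, 1]

sorted suffixes:
  #0 SA[0]=15  'a'
  #1 SA[1]=3  'aabbababababa'
  #2 SA[2]=13  'aba'
  #3 SA[3]=1  'abaabbababababa'
  #4 SA[4]=11  'ababa'
  #5 SA[5]=9  'abababa'
  #6 SA[6]=7  'ababababa'
  #7 SA[7]=4  'abbababababa'
  #8 SA[8]=14  'ba'
  #9 SA[9]=2  'baabbababababa'
  #10 SA[10]=12  'baba'
  #11 SA[11]=0  'babaabbababababa'
  #12 SA[12]=10  'bababa'
  #13 SA[13]=8  'babababa'
  #14 SA[14]=6  'bababababa'
  #15 SA[15]=5  'bbababababa'

SA = [15, 3, 13, 1, 11, 9, 7, 4, 14, 2, 12, 0, 10, 8, 6, 5]
[i] adj suffixes → lcp
  [1] 15/3 → 1 ('a')
  [2] 3/13 → 1 ('a')
  [3] 13/1 → 3 ('aba')
  [4] 1/11 → 3 ('aba')
  [5] 11/9 → 5 ('ababa')
  [6] 9/7 → 7 ('abababa')
  [7] 7/4 → 2 ('ab')
  [8] 4/14 → 0 ('')
  [9] 14/2 → 2 ('ba')
  [10] 2/12 → 2 ('ba')
  [11] 12/0 → 4 ('baba')
  [12] 0/10 → 4 ('baba')
  [13] 10/8 → 6 ('bababa')
  [14] 8/6 → 8 ('babababa')
  [15] 6/5 → 1 ('b')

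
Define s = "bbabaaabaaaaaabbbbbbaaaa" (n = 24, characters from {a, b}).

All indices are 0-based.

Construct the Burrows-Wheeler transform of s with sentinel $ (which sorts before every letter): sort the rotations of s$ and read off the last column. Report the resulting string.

aaaabbaabaaaababaabb$bbba

rank  rotation                   last
    0  $bbabaaabaaaaaabbbbbbaaaa  a
    1  a$bbabaaabaaaaaabbbbbbaaa  a
    2  aa$bbabaaabaaaaaabbbbbbaa  a
    3  aaa$bbabaaabaaaaaabbbbbba  a
    4  aaaa$bbabaaabaaaaaabbbbbb  b
    5  aaaaaabbbbbbaaaa$bbabaaab  b
    6  aaaaabbbbbbaaaa$bbabaaaba  a
    7  aaaabbbbbbaaaa$bbabaaabaa  a
    8  aaabaaaaaabbbbbbaaaa$bbab  b
    9  aaabbbbbbaaaa$bbabaaabaaa  a
   10  aabaaaaaabbbbbbaaaa$bbaba  a
   11  aabbbbbbaaaa$bbabaaabaaaa  a
   12  abaaaaaabbbbbbaaaa$bbabaa  a
   13  abaaabaaaaaabbbbbbaaaa$bb  b
   14  abbbbbbaaaa$bbabaaabaaaaa  a
   15  baaaa$bbabaaabaaaaaabbbbb  b
   16  baaaaaabbbbbbaaaa$bbabaaa  a
   17  baaabaaaaaabbbbbbaaaa$bba  a
   18  babaaabaaaaaabbbbbbaaaa$b  b
   19  bbaaaa$bbabaaabaaaaaabbbb  b
   20  bbabaaabaaaaaabbbbbbaaaa$  $
   21  bbbaaaa$bbabaaabaaaaaabbb  b
   22  bbbbaaaa$bbabaaabaaaaaabb  b
   23  bbbbbaaaa$bbabaaabaaaaaab  b
   24  bbbbbbaaaa$bbabaaabaaaaaa  a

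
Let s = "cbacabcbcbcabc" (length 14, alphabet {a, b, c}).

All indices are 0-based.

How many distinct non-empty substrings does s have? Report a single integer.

rank | idx | suffix
   0 |  11 | abc
   1 |   4 | abcbcbcabc
   2 |   2 | acabcbcbcabc
   3 |   1 | bacabcbcbcabc
   4 |  12 | bc
   5 |   9 | bcabc
   6 |   7 | bcbcabc
   7 |   5 | bcbcbcabc
   8 |  13 | c
   9 |  10 | cabc
  10 |   3 | cabcbcbcabc
  11 |   0 | cbacabcbcbcabc
  12 |   8 | cbcabc
  13 |   6 | cbcbcabc

SA = [11, 4, 2, 1, 12, 9, 7, 5, 13, 10, 3, 0, 8, 6]
[i] adj suffixes → lcp
  [1] 11/4 → 3 ('abc')
  [2] 4/2 → 1 ('a')
  [3] 2/1 → 0 ('')
  [4] 1/12 → 1 ('b')
  [5] 12/9 → 2 ('bc')
  [6] 9/7 → 2 ('bc')
  [7] 7/5 → 4 ('bcbc')
  [8] 5/13 → 0 ('')
  [9] 13/10 → 1 ('c')
  [10] 10/3 → 4 ('cabc')
  [11] 3/0 → 1 ('c')
  [12] 0/8 → 2 ('cb')
  [13] 8/6 → 3 ('cbc')

n(n+1)/2 = 14·15/2 = 105
Σ LCP = 0 + 3 + 1 + 0 + 1 + 2 + 2 + 4 + 0 + 1 + 4 + 1 + 2 + 3 = 24
distinct = 105 − 24 = 81

81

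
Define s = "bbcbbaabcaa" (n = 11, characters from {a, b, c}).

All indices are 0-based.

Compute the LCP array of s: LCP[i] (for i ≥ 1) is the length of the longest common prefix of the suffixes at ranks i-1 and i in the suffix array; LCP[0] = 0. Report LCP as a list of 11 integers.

sorted suffixes:
  #0 SA[0]=10  'a'
  #1 SA[1]=9  'aa'
  #2 SA[2]=5  'aabcaa'
  #3 SA[3]=6  'abcaa'
  #4 SA[4]=4  'baabcaa'
  #5 SA[5]=3  'bbaabcaa'
  #6 SA[6]=0  'bbcbbaabcaa'
  #7 SA[7]=7  'bcaa'
  #8 SA[8]=1  'bcbbaabcaa'
  #9 SA[9]=8  'caa'
  #10 SA[10]=2  'cbbaabcaa'

SA = [10, 9, 5, 6, 4, 3, 0, 7, 1, 8, 2]
rank  pair      lcp
   1  s[10:],s[9:]  1  'a'
   2  s[9:],s[5:]  2  'aa'
   3  s[5:],s[6:]  1  'a'
   4  s[6:],s[4:]  0  ''
   5  s[4:],s[3:]  1  'b'
   6  s[3:],s[0:]  2  'bb'
   7  s[0:],s[7:]  1  'b'
   8  s[7:],s[1:]  2  'bc'
   9  s[1:],s[8:]  0  ''
  10  s[8:],s[2:]  1  'c'

[0, 1, 2, 1, 0, 1, 2, 1, 2, 0, 1]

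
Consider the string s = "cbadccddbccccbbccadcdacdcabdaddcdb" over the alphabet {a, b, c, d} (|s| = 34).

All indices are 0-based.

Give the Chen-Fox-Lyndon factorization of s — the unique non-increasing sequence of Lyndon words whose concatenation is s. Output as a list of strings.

emit factor 1: 'c' (i=0, period=1)
emit factor 2: 'b' (i=1, period=1)
emit factor 3: 'adccddbccccbbccadcd' (i=2, period=19)
emit factor 4: 'acdc' (i=21, period=4)
emit factor 5: 'abdaddcdb' (i=25, period=9)

["c", "b", "adccddbccccbbccadcd", "acdc", "abdaddcdb"]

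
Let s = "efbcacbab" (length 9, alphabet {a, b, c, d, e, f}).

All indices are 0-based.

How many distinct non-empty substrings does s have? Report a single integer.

41

rank→(start, suffix):
  0 → (7, 'ab')
  1 → (4, 'acbab')
  2 → (8, 'b')
  3 → (6, 'bab')
  4 → (2, 'bcacbab')
  5 → (3, 'cacbab')
  6 → (5, 'cbab')
  7 → (0, 'efbcacbab')
  8 → (1, 'fbcacbab')

SA = [7, 4, 8, 6, 2, 3, 5, 0, 1]
rank  pair      lcp
   1  s[7:],s[4:]  1  'a'
   2  s[4:],s[8:]  0  ''
   3  s[8:],s[6:]  1  'b'
   4  s[6:],s[2:]  1  'b'
   5  s[2:],s[3:]  0  ''
   6  s[3:],s[5:]  1  'c'
   7  s[5:],s[0:]  0  ''
   8  s[0:],s[1:]  0  ''

n(n+1)/2 = 9·10/2 = 45
Σ LCP = 0 + 1 + 0 + 1 + 1 + 0 + 1 + 0 + 0 = 4
distinct = 45 − 4 = 41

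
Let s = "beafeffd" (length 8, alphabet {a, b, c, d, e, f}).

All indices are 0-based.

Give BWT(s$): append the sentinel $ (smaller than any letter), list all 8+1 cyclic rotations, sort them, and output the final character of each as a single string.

rank  rotation   last
    0  $beafeffd  d
    1  afeffd$be  e
    2  beafeffd$  $
    3  d$beafeff  f
    4  eafeffd$b  b
    5  effd$beaf  f
    6  fd$beafef  f
    7  feffd$bea  a
    8  ffd$beafe  e

de$fbffae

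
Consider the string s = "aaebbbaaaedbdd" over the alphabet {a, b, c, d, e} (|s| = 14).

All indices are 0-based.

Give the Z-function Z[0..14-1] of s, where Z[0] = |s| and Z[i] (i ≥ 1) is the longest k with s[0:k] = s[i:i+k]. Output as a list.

[14, 1, 0, 0, 0, 0, 2, 3, 1, 0, 0, 0, 0, 0]

Z[0]=14
i=1: fresh scan; Z[1]=1 grow→box=[1,2)
i=2: fresh scan; Z[2]=0
i=3: fresh scan; Z[3]=0
i=4: fresh scan; Z[4]=0
i=5: fresh scan; Z[5]=0
i=6: fresh scan; Z[6]=2 grow→box=[6,8)
i=7: min(r-i=1, Z[1]=1)=1; Z[7]=3 grow→box=[7,10)
i=8: min(r-i=2, Z[1]=1)=1; Z[8]=1
i=9: min(r-i=1, Z[2]=0)=0; Z[9]=0
i=10: fresh scan; Z[10]=0
i=11: fresh scan; Z[11]=0
i=12: fresh scan; Z[12]=0
i=13: fresh scan; Z[13]=0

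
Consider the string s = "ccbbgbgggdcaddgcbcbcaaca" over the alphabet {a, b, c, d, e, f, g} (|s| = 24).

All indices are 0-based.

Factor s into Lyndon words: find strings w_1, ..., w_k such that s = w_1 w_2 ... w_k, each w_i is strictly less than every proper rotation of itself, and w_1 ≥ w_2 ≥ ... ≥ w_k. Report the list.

["c", "c", "bbgbgggdc", "addgcbcbc", "aac", "a"]

emit factor 1: 'c' (i=0, period=1)
emit factor 2: 'c' (i=1, period=1)
emit factor 3: 'bbgbgggdc' (i=2, period=9)
emit factor 4: 'addgcbcbc' (i=11, period=9)
emit factor 5: 'aac' (i=20, period=3)
emit factor 6: 'a' (i=23, period=1)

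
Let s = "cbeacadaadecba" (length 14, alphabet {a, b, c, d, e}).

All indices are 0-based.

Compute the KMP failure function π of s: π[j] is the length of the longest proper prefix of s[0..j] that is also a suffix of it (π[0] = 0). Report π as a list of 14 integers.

π[0] = 0
j=1 s[j]='b': π[1]=0 (border '')
j=2 s[j]='e': π[2]=0 (border '')
j=3 s[j]='a': π[3]=0 (border '')
j=4 s[j]='c': π[4]=1 (border 'c')
j=5 s[j]='a': k: 1→0; π[5]=0 (border '')
j=6 s[j]='d': π[6]=0 (border '')
j=7 s[j]='a': π[7]=0 (border '')
j=8 s[j]='a': π[8]=0 (border '')
j=9 s[j]='d': π[9]=0 (border '')
j=10 s[j]='e': π[10]=0 (border '')
j=11 s[j]='c': π[11]=1 (border 'c')
j=12 s[j]='b': π[12]=2 (border 'cb')
j=13 s[j]='a': k: 2→0; π[13]=0 (border '')

[0, 0, 0, 0, 1, 0, 0, 0, 0, 0, 0, 1, 2, 0]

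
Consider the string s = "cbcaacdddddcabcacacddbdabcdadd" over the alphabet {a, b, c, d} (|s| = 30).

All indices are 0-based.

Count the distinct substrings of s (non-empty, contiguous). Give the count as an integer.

rank→(start, suffix):
  0 → (3, 'aacdddddcabcacacddbdabcdadd')
  1 → (12, 'abcacacddbdabcdadd')
  2 → (23, 'abcdadd')
  3 → (15, 'acacddbdabcdadd')
  4 → (17, 'acddbdabcdadd')
  5 → (4, 'acdddddcabcacacddbdabcdadd')
  6 → (27, 'add')
  7 → (1, 'bcaacdddddcabcacacddbdabcdadd')
  8 → (13, 'bcacacddbdabcdadd')
  9 → (24, 'bcdadd')
  10 → (21, 'bdabcdadd')
  11 → (2, 'caacdddddcabcacacddbdabcdadd')
  12 → (11, 'cabcacacddbdabcdadd')
  13 → (14, 'cacacddbdabcdadd')
  14 → (16, 'cacddbdabcdadd')
  15 → (0, 'cbcaacdddddcabcacacddbdabcdadd')
  16 → (25, 'cdadd')
  17 → (18, 'cddbdabcdadd')
  18 → (5, 'cdddddcabcacacddbdabcdadd')
  19 → (29, 'd')
  20 → (22, 'dabcdadd')
  21 → (26, 'dadd')
  22 → (20, 'dbdabcdadd')
  23 → (10, 'dcabcacacddbdabcdadd')
  24 → (28, 'dd')
  25 → (19, 'ddbdabcdadd')
  26 → (9, 'ddcabcacacddbdabcdadd')
  27 → (8, 'dddcabcacacddbdabcdadd')
  28 → (7, 'ddddcabcacacddbdabcdadd')
  29 → (6, 'dddddcabcacacddbdabcdadd')

SA = [3, 12, 23, 15, 17, 4, 27, 1, 13, 24, 21, 2, 11, 14, 16, 0, 25, 18, 5, 29, 22, 26, 20, 10, 28, 19, 9, 8, 7, 6]
[i] adj suffixes → lcp
  [1] 3/12 → 1 ('a')
  [2] 12/23 → 3 ('abc')
  [3] 23/15 → 1 ('a')
  [4] 15/17 → 2 ('ac')
  [5] 17/4 → 4 ('acdd')
  [6] 4/27 → 1 ('a')
  [7] 27/1 → 0 ('')
  [8] 1/13 → 3 ('bca')
  [9] 13/24 → 2 ('bc')
  [10] 24/21 → 1 ('b')
  [11] 21/2 → 0 ('')
  [12] 2/11 → 2 ('ca')
  [13] 11/14 → 2 ('ca')
  [14] 14/16 → 3 ('cac')
  [15] 16/0 → 1 ('c')
  [16] 0/25 → 1 ('c')
  [17] 25/18 → 2 ('cd')
  [18] 18/5 → 3 ('cdd')
  [19] 5/29 → 0 ('')
  [20] 29/22 → 1 ('d')
  [21] 22/26 → 2 ('da')
  [22] 26/20 → 1 ('d')
  [23] 20/10 → 1 ('d')
  [24] 10/28 → 1 ('d')
  [25] 28/19 → 2 ('dd')
  [26] 19/9 → 2 ('dd')
  [27] 9/8 → 2 ('dd')
  [28] 8/7 → 3 ('ddd')
  [29] 7/6 → 4 ('dddd')

n(n+1)/2 = 30·31/2 = 465
Σ LCP = 0 + 1 + 3 + 1 + 2 + 4 + 1 + 0 + 3 + 2 + 1 + 0 + 2 + 2 + 3 + 1 + 1 + 2 + 3 + 0 + 1 + 2 + 1 + 1 + 1 + 2 + 2 + 2 + 3 + 4 = 51
distinct = 465 − 51 = 414

414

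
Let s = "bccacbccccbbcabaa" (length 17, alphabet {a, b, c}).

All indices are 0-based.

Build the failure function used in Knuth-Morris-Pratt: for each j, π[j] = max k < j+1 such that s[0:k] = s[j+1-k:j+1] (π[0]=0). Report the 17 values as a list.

[0, 0, 0, 0, 0, 1, 2, 3, 0, 0, 1, 1, 2, 0, 1, 0, 0]

π[0] = 0
j=1 s[j]='c': π[1]=0 (border '')
j=2 s[j]='c': π[2]=0 (border '')
j=3 s[j]='a': π[3]=0 (border '')
j=4 s[j]='c': π[4]=0 (border '')
j=5 s[j]='b': π[5]=1 (border 'b')
j=6 s[j]='c': π[6]=2 (border 'bc')
j=7 s[j]='c': π[7]=3 (border 'bcc')
j=8 s[j]='c': k: 3→0; π[8]=0 (border '')
j=9 s[j]='c': π[9]=0 (border '')
j=10 s[j]='b': π[10]=1 (border 'b')
j=11 s[j]='b': k: 1→0; π[11]=1 (border 'b')
j=12 s[j]='c': π[12]=2 (border 'bc')
j=13 s[j]='a': k: 2→0; π[13]=0 (border '')
j=14 s[j]='b': π[14]=1 (border 'b')
j=15 s[j]='a': k: 1→0; π[15]=0 (border '')
j=16 s[j]='a': π[16]=0 (border '')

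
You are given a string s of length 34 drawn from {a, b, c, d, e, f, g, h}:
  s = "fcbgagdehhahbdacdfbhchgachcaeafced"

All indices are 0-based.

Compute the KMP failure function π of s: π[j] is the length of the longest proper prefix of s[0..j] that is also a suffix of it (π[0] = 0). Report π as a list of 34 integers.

[0, 0, 0, 0, 0, 0, 0, 0, 0, 0, 0, 0, 0, 0, 0, 0, 0, 1, 0, 0, 0, 0, 0, 0, 0, 0, 0, 0, 0, 0, 1, 2, 0, 0]

π[0] = 0
j=1 s[j]='c': π[1]=0 (border '')
j=2 s[j]='b': π[2]=0 (border '')
j=3 s[j]='g': π[3]=0 (border '')
j=4 s[j]='a': π[4]=0 (border '')
j=5 s[j]='g': π[5]=0 (border '')
j=6 s[j]='d': π[6]=0 (border '')
j=7 s[j]='e': π[7]=0 (border '')
j=8 s[j]='h': π[8]=0 (border '')
j=9 s[j]='h': π[9]=0 (border '')
j=10 s[j]='a': π[10]=0 (border '')
j=11 s[j]='h': π[11]=0 (border '')
j=12 s[j]='b': π[12]=0 (border '')
j=13 s[j]='d': π[13]=0 (border '')
j=14 s[j]='a': π[14]=0 (border '')
j=15 s[j]='c': π[15]=0 (border '')
j=16 s[j]='d': π[16]=0 (border '')
j=17 s[j]='f': π[17]=1 (border 'f')
j=18 s[j]='b': k: 1→0; π[18]=0 (border '')
j=19 s[j]='h': π[19]=0 (border '')
j=20 s[j]='c': π[20]=0 (border '')
j=21 s[j]='h': π[21]=0 (border '')
j=22 s[j]='g': π[22]=0 (border '')
j=23 s[j]='a': π[23]=0 (border '')
j=24 s[j]='c': π[24]=0 (border '')
j=25 s[j]='h': π[25]=0 (border '')
j=26 s[j]='c': π[26]=0 (border '')
j=27 s[j]='a': π[27]=0 (border '')
j=28 s[j]='e': π[28]=0 (border '')
j=29 s[j]='a': π[29]=0 (border '')
j=30 s[j]='f': π[30]=1 (border 'f')
j=31 s[j]='c': π[31]=2 (border 'fc')
j=32 s[j]='e': k: 2→0; π[32]=0 (border '')
j=33 s[j]='d': π[33]=0 (border '')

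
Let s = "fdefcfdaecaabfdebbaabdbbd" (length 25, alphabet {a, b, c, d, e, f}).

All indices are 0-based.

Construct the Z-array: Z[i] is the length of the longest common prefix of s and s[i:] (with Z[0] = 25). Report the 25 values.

Z[0]=25
i=1: fresh scan; Z[1]=0
i=2: fresh scan; Z[2]=0
i=3: fresh scan; Z[3]=1 scan→box=[3,4)
i=4: fresh scan; Z[4]=0
i=5: fresh scan; Z[5]=2 scan→box=[5,7)
i=6: min(r-i=1, Z[1]=0)=0; Z[6]=0
i=7: fresh scan; Z[7]=0
i=8: fresh scan; Z[8]=0
i=9: fresh scan; Z[9]=0
i=10: fresh scan; Z[10]=0
i=11: fresh scan; Z[11]=0
i=12: fresh scan; Z[12]=0
i=13: fresh scan; Z[13]=3 scan→box=[13,16)
i=14: min(r-i=2, Z[1]=0)=0; Z[14]=0
i=15: min(r-i=1, Z[2]=0)=0; Z[15]=0
i=16: fresh scan; Z[16]=0
i=17: fresh scan; Z[17]=0
i=18: fresh scan; Z[18]=0
i=19: fresh scan; Z[19]=0
i=20: fresh scan; Z[20]=0
i=21: fresh scan; Z[21]=0
i=22: fresh scan; Z[22]=0
i=23: fresh scan; Z[23]=0
i=24: fresh scan; Z[24]=0

[25, 0, 0, 1, 0, 2, 0, 0, 0, 0, 0, 0, 0, 3, 0, 0, 0, 0, 0, 0, 0, 0, 0, 0, 0]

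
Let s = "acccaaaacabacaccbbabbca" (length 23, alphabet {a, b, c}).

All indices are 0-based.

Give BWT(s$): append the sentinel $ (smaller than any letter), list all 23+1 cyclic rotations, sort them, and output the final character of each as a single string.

accaacbabc$bacabbcaaccaa

rank  rotation                  last
    0  $acccaaaacabacaccbbabbca  a
    1  a$acccaaaacabacaccbbabbc  c
    2  aaaacabacaccbbabbca$accc  c
    3  aaacabacaccbbabbca$accca  a
    4  aacabacaccbbabbca$acccaa  a
    5  abacaccbbabbca$acccaaaac  c
    6  abbca$acccaaaacabacaccbb  b
    7  acabacaccbbabbca$acccaaa  a
    8  acaccbbabbca$acccaaaacab  b
    9  accbbabbca$acccaaaacabac  c
   10  acccaaaacabacaccbbabbca$  $
   11  babbca$acccaaaacabacaccb  b
   12  bacaccbbabbca$acccaaaaca  a
   13  bbabbca$acccaaaacabacacc  c
   14  bbca$acccaaaacabacaccbba  a
   15  bca$acccaaaacabacaccbbab  b
   16  ca$acccaaaacabacaccbbabb  b
   17  caaaacabacaccbbabbca$acc  c
   18  cabacaccbbabbca$acccaaaa  a
   19  caccbbabbca$acccaaaacaba  a
   20  cbbabbca$acccaaaacabacac  c
   21  ccaaaacabacaccbbabbca$ac  c
   22  ccbbabbca$acccaaaacabaca  a
   23  cccaaaacabacaccbbabbca$a  a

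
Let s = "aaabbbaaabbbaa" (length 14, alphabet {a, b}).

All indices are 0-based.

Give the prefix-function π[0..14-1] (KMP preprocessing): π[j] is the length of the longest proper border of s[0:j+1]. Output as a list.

[0, 1, 2, 0, 0, 0, 1, 2, 3, 4, 5, 6, 7, 8]

π[0] = 0
j=1 s[j]='a': π[1]=1 (border 'a')
j=2 s[j]='a': π[2]=2 (border 'aa')
j=3 s[j]='b': k: 2→1→0; π[3]=0 (border '')
j=4 s[j]='b': π[4]=0 (border '')
j=5 s[j]='b': π[5]=0 (border '')
j=6 s[j]='a': π[6]=1 (border 'a')
j=7 s[j]='a': π[7]=2 (border 'aa')
j=8 s[j]='a': π[8]=3 (border 'aaa')
j=9 s[j]='b': π[9]=4 (border 'aaab')
j=10 s[j]='b': π[10]=5 (border 'aaabb')
j=11 s[j]='b': π[11]=6 (border 'aaabbb')
j=12 s[j]='a': π[12]=7 (border 'aaabbba')
j=13 s[j]='a': π[13]=8 (border 'aaabbbaa')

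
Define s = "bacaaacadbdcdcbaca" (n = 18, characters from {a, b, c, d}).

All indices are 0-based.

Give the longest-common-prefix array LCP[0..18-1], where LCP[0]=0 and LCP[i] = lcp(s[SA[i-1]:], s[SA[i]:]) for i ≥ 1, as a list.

[0, 1, 2, 1, 3, 3, 1, 0, 4, 1, 0, 2, 2, 1, 1, 0, 1, 2]

rank | idx | suffix
   0 |  17 | a
   1 |   3 | aaacadbdcdcbaca
   2 |   4 | aacadbdcdcbaca
   3 |  15 | aca
   4 |   1 | acaaacadbdcdcbaca
   5 |   5 | acadbdcdcbaca
   6 |   7 | adbdcdcbaca
   7 |  14 | baca
   8 |   0 | bacaaacadbdcdcbaca
   9 |   9 | bdcdcbaca
  10 |  16 | ca
  11 |   2 | caaacadbdcdcbaca
  12 |   6 | cadbdcdcbaca
  13 |  13 | cbaca
  14 |  11 | cdcbaca
  15 |   8 | dbdcdcbaca
  16 |  12 | dcbaca
  17 |  10 | dcdcbaca

SA = [17, 3, 4, 15, 1, 5, 7, 14, 0, 9, 16, 2, 6, 13, 11, 8, 12, 10]
[i] adj suffixes → lcp
  [1] 17/3 → 1 ('a')
  [2] 3/4 → 2 ('aa')
  [3] 4/15 → 1 ('a')
  [4] 15/1 → 3 ('aca')
  [5] 1/5 → 3 ('aca')
  [6] 5/7 → 1 ('a')
  [7] 7/14 → 0 ('')
  [8] 14/0 → 4 ('baca')
  [9] 0/9 → 1 ('b')
  [10] 9/16 → 0 ('')
  [11] 16/2 → 2 ('ca')
  [12] 2/6 → 2 ('ca')
  [13] 6/13 → 1 ('c')
  [14] 13/11 → 1 ('c')
  [15] 11/8 → 0 ('')
  [16] 8/12 → 1 ('d')
  [17] 12/10 → 2 ('dc')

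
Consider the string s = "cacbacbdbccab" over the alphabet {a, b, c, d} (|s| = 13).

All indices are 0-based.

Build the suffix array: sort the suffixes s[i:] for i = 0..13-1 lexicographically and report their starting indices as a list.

sorted suffixes:
  #0 SA[0]=11  'ab'
  #1 SA[1]=1  'acbacbdbccab'
  #2 SA[2]=4  'acbdbccab'
  #3 SA[3]=12  'b'
  #4 SA[4]=3  'bacbdbccab'
  #5 SA[5]=8  'bccab'
  #6 SA[6]=6  'bdbccab'
  #7 SA[7]=10  'cab'
  #8 SA[8]=0  'cacbacbdbccab'
  #9 SA[9]=2  'cbacbdbccab'
  #10 SA[10]=5  'cbdbccab'
  #11 SA[11]=9  'ccab'
  #12 SA[12]=7  'dbccab'

[11, 1, 4, 12, 3, 8, 6, 10, 0, 2, 5, 9, 7]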